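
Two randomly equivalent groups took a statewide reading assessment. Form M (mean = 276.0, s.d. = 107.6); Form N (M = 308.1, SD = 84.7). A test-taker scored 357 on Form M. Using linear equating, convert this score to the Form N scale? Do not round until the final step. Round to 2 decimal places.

371.86

Linear equating: y = (SD_Y/SD_X)(x − M_X) + M_Y
y = (84.7/107.6)(357 − 276.0) + 308.1
y = 0.787175 × 81.0 + 308.1 = 63.7612 + 308.1 = 371.86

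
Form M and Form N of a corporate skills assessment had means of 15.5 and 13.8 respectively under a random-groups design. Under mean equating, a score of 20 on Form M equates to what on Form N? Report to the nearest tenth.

18.3

Mean equating: y = x + (M_Y − M_X) = 20 + (13.8 − 15.5) = 18.3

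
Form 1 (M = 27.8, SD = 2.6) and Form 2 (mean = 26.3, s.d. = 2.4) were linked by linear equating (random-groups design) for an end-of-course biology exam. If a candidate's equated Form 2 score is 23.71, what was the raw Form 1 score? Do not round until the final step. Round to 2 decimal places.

24.99

Invert y = (SD_Y/SD_X)(x − M_X) + M_Y:
x = (SD_X/SD_Y)(y − M_Y) + M_X = (2.6/2.4)(23.71 − 26.3) + 27.8
x = 1.083333 × -2.590 + 27.8 = 24.99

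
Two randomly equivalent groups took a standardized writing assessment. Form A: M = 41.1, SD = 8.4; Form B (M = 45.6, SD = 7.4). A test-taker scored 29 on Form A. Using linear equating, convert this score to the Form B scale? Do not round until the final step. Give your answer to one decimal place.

Linear equating: y = (SD_Y/SD_X)(x − M_X) + M_Y
y = (7.4/8.4)(29 − 41.1) + 45.6
y = 0.880952 × -12.1 + 45.6 = -10.6595 + 45.6 = 34.9

34.9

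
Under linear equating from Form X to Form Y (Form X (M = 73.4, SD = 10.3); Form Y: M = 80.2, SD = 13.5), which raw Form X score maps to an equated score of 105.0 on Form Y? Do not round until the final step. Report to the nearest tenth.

92.3

Invert y = (SD_Y/SD_X)(x − M_X) + M_Y:
x = (SD_X/SD_Y)(y − M_Y) + M_X = (10.3/13.5)(105.0 − 80.2) + 73.4
x = 0.762963 × 24.800 + 73.4 = 92.3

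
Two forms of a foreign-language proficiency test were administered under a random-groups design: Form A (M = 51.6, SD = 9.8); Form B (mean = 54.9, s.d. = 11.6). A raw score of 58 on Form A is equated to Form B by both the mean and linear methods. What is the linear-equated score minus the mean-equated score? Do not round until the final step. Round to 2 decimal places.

1.18

Mean-equated: 58 + (54.9 − 51.6) = 61.30
Linear-equated: (11.6/9.8)(58 − 51.6) + 54.9 = 62.476
Difference = 62.476 − 61.30 = 1.18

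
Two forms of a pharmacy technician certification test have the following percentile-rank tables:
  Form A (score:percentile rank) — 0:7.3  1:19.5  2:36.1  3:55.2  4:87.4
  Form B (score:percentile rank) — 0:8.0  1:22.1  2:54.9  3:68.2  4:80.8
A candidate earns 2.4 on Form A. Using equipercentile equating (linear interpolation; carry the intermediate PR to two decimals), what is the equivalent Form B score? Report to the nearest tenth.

1.7

PR of 2.4 on Form A: 36.1 + (2.4 − 2)/(3 − 2) × (55.2 − 36.1) = 43.74
On Form B, PR 43.74 falls between score 1 (PR 22.1) and 2 (PR 54.9).
Interpolate: 1 + (43.74 − 22.1)/(54.9 − 22.1) × (2 − 1) = 1.7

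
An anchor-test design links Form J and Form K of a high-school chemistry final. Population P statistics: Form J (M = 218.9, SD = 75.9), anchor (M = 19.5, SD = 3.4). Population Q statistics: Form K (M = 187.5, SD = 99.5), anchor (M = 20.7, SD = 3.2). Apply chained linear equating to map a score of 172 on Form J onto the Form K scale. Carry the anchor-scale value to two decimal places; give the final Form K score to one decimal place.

84.9

Form J → anchor (Population P): v = (3.4/75.9)(172 − 218.9) + 19.5 = 17.40
anchor → Form K (Population Q): y = (99.5/3.2)(17.40 − 20.7) + 187.5 = 84.9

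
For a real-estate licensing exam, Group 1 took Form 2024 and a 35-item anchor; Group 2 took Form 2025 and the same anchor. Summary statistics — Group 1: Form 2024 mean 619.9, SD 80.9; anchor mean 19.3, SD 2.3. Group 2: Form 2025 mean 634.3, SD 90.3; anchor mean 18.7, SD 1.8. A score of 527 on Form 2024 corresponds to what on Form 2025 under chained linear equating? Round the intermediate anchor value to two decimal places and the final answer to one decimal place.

532.0

Form 2024 → anchor (Group 1): v = (2.3/80.9)(527 − 619.9) + 19.3 = 16.66
anchor → Form 2025 (Group 2): y = (90.3/1.8)(16.66 − 18.7) + 634.3 = 532.0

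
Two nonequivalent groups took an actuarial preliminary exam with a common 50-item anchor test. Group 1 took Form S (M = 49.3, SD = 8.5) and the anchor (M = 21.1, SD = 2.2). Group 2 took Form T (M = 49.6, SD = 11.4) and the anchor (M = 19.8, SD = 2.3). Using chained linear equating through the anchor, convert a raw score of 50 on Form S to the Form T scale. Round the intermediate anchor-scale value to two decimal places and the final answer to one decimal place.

56.9

Form S → anchor (Group 1): v = (2.2/8.5)(50 − 49.3) + 21.1 = 21.28
anchor → Form T (Group 2): y = (11.4/2.3)(21.28 − 19.8) + 49.6 = 56.9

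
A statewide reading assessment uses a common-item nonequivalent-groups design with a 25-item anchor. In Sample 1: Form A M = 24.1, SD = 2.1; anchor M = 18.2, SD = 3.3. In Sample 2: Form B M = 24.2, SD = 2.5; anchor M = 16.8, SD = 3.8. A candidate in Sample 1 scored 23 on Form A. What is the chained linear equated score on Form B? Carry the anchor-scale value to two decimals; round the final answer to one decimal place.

24.0

Form A → anchor (Sample 1): v = (3.3/2.1)(23 − 24.1) + 18.2 = 16.47
anchor → Form B (Sample 2): y = (2.5/3.8)(16.47 − 16.8) + 24.2 = 24.0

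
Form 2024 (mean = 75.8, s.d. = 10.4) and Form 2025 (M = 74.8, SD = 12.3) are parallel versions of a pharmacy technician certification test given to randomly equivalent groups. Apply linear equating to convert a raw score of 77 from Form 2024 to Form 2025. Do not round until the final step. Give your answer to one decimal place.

76.2

Linear equating: y = (SD_Y/SD_X)(x − M_X) + M_Y
y = (12.3/10.4)(77 − 75.8) + 74.8
y = 1.182692 × 1.2 + 74.8 = 1.4192 + 74.8 = 76.2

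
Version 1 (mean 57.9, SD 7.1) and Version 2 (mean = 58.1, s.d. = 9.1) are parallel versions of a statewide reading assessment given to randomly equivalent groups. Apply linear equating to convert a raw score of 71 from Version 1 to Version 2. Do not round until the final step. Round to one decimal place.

Linear equating: y = (SD_Y/SD_X)(x − M_X) + M_Y
y = (9.1/7.1)(71 − 57.9) + 58.1
y = 1.281690 × 13.1 + 58.1 = 16.7901 + 58.1 = 74.9

74.9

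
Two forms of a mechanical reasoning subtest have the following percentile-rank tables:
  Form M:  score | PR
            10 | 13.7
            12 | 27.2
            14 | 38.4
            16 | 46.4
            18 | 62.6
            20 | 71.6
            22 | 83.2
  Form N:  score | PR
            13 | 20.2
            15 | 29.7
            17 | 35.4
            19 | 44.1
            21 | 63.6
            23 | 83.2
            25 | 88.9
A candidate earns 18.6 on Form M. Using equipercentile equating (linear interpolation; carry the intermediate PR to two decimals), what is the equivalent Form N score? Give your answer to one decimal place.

PR of 18.6 on Form M: 62.6 + (18.6 − 18)/(20 − 18) × (71.6 − 62.6) = 65.30
On Form N, PR 65.30 falls between score 21 (PR 63.6) and 23 (PR 83.2).
Interpolate: 21 + (65.30 − 63.6)/(83.2 − 63.6) × (23 − 21) = 21.2

21.2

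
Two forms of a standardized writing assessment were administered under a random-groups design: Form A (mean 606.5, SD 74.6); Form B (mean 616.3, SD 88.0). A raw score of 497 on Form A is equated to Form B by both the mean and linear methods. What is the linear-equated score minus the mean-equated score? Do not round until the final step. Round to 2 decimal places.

Mean-equated: 497 + (616.3 − 606.5) = 506.80
Linear-equated: (88.0/74.6)(497 − 606.5) + 616.3 = 487.131
Difference = 487.131 − 506.80 = -19.67

-19.67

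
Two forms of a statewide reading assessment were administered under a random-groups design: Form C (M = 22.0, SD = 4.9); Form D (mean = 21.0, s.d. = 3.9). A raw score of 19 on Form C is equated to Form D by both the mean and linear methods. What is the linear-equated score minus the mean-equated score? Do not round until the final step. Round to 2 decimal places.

0.61

Mean-equated: 19 + (21.0 − 22.0) = 18.00
Linear-equated: (3.9/4.9)(19 − 22.0) + 21.0 = 18.612
Difference = 18.612 − 18.00 = 0.61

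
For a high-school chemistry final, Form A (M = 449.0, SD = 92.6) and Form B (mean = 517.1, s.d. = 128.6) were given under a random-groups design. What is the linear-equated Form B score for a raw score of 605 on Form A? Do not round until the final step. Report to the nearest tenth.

Linear equating: y = (SD_Y/SD_X)(x − M_X) + M_Y
y = (128.6/92.6)(605 − 449.0) + 517.1
y = 1.388769 × 156.0 + 517.1 = 216.6479 + 517.1 = 733.7

733.7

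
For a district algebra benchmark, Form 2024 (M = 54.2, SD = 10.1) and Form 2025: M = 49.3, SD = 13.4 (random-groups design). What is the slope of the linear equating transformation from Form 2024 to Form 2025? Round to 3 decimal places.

1.327

A = SD_Y / SD_X = 13.4 / 10.1 = 1.327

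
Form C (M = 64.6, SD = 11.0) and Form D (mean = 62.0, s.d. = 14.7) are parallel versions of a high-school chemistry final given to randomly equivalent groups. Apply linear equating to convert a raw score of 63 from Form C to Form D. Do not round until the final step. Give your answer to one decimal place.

Linear equating: y = (SD_Y/SD_X)(x − M_X) + M_Y
y = (14.7/11.0)(63 − 64.6) + 62.0
y = 1.336364 × -1.6 + 62.0 = -2.1382 + 62.0 = 59.9

59.9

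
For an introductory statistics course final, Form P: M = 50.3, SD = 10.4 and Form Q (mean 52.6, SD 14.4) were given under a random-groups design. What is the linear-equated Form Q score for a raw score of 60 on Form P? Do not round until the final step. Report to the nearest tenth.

Linear equating: y = (SD_Y/SD_X)(x − M_X) + M_Y
y = (14.4/10.4)(60 − 50.3) + 52.6
y = 1.384615 × 9.7 + 52.6 = 13.4308 + 52.6 = 66.0

66.0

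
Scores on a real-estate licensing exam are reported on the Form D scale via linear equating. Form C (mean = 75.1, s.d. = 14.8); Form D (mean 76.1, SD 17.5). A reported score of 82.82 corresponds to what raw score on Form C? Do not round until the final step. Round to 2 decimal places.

Invert y = (SD_Y/SD_X)(x − M_X) + M_Y:
x = (SD_X/SD_Y)(y − M_Y) + M_X = (14.8/17.5)(82.82 − 76.1) + 75.1
x = 0.845714 × 6.720 + 75.1 = 80.78

80.78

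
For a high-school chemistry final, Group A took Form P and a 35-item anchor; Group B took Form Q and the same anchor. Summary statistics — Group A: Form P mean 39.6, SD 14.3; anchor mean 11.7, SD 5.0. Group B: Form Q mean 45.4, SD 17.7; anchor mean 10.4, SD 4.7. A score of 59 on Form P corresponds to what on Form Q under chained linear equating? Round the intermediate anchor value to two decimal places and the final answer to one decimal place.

Form P → anchor (Group A): v = (5.0/14.3)(59 − 39.6) + 11.7 = 18.48
anchor → Form Q (Group B): y = (17.7/4.7)(18.48 − 10.4) + 45.4 = 75.8

75.8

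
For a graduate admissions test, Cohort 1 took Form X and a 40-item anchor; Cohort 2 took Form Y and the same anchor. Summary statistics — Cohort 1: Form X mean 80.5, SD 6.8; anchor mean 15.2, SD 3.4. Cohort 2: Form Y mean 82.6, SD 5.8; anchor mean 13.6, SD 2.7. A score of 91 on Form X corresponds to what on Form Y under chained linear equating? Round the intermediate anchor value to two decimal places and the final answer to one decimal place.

Form X → anchor (Cohort 1): v = (3.4/6.8)(91 − 80.5) + 15.2 = 20.45
anchor → Form Y (Cohort 2): y = (5.8/2.7)(20.45 − 13.6) + 82.6 = 97.3

97.3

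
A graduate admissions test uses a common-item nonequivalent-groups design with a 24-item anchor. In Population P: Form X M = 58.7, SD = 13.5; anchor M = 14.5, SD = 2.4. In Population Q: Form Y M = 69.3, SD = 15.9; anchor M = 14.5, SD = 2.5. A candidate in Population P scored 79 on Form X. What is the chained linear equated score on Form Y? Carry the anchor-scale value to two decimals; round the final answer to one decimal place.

Form X → anchor (Population P): v = (2.4/13.5)(79 − 58.7) + 14.5 = 18.11
anchor → Form Y (Population Q): y = (15.9/2.5)(18.11 − 14.5) + 69.3 = 92.3

92.3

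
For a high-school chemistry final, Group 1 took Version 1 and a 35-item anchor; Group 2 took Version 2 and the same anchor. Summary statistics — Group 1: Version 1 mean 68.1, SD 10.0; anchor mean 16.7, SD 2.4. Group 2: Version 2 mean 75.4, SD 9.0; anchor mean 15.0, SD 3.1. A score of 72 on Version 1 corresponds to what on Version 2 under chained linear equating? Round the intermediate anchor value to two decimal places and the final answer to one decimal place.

Version 1 → anchor (Group 1): v = (2.4/10.0)(72 − 68.1) + 16.7 = 17.64
anchor → Version 2 (Group 2): y = (9.0/3.1)(17.64 − 15.0) + 75.4 = 83.1

83.1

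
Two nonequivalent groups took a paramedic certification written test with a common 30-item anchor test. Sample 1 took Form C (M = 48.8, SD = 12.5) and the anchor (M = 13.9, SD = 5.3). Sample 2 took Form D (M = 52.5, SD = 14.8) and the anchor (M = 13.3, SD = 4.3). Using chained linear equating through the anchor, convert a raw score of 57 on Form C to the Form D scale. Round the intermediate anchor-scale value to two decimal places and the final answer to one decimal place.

Form C → anchor (Sample 1): v = (5.3/12.5)(57 − 48.8) + 13.9 = 17.38
anchor → Form D (Sample 2): y = (14.8/4.3)(17.38 − 13.3) + 52.5 = 66.5

66.5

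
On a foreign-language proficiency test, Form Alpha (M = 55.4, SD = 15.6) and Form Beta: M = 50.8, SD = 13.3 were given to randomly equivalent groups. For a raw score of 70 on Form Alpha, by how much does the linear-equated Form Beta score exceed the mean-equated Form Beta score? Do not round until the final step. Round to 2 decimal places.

-2.15

Mean-equated: 70 + (50.8 − 55.4) = 65.40
Linear-equated: (13.3/15.6)(70 − 55.4) + 50.8 = 63.247
Difference = 63.247 − 65.40 = -2.15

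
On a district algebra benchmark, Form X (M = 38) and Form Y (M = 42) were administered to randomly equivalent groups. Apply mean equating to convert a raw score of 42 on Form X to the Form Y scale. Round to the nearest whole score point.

46

Mean equating: y = x + (M_Y − M_X) = 42 + (42 − 38) = 46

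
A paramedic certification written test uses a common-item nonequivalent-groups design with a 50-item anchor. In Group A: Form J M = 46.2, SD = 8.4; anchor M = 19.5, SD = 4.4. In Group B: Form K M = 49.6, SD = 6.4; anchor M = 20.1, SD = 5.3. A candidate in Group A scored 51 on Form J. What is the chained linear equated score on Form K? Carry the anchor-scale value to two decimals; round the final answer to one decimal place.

Form J → anchor (Group A): v = (4.4/8.4)(51 − 46.2) + 19.5 = 22.01
anchor → Form K (Group B): y = (6.4/5.3)(22.01 − 20.1) + 49.6 = 51.9

51.9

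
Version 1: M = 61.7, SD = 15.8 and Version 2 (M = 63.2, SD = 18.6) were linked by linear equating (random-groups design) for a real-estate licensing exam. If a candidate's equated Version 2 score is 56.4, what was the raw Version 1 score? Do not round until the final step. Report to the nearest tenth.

55.9

Invert y = (SD_Y/SD_X)(x − M_X) + M_Y:
x = (SD_X/SD_Y)(y − M_Y) + M_X = (15.8/18.6)(56.4 − 63.2) + 61.7
x = 0.849462 × -6.800 + 61.7 = 55.9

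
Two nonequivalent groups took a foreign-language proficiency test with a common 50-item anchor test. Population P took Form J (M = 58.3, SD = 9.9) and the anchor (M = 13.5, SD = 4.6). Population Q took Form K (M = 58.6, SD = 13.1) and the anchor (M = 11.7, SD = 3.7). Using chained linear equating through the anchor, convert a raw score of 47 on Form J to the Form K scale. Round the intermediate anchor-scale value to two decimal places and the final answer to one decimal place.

46.4

Form J → anchor (Population P): v = (4.6/9.9)(47 − 58.3) + 13.5 = 8.25
anchor → Form K (Population Q): y = (13.1/3.7)(8.25 − 11.7) + 58.6 = 46.4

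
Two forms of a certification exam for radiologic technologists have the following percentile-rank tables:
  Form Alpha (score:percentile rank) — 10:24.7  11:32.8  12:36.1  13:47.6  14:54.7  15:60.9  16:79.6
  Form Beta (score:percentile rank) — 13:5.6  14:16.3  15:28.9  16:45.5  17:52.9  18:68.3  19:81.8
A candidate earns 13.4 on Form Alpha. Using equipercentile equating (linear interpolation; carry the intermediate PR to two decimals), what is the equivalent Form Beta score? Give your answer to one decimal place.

PR of 13.4 on Form Alpha: 47.6 + (13.4 − 13)/(14 − 13) × (54.7 − 47.6) = 50.44
On Form Beta, PR 50.44 falls between score 16 (PR 45.5) and 17 (PR 52.9).
Interpolate: 16 + (50.44 − 45.5)/(52.9 − 45.5) × (17 − 16) = 16.7

16.7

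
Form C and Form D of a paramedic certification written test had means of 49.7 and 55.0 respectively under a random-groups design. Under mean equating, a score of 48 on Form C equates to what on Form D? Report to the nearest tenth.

53.3

Mean equating: y = x + (M_Y − M_X) = 48 + (55.0 − 49.7) = 53.3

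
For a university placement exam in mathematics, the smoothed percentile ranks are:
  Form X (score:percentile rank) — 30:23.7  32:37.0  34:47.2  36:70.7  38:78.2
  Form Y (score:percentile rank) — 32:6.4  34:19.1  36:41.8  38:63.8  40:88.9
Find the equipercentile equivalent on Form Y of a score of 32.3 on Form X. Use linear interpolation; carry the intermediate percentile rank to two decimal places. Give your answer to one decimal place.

35.7

PR of 32.3 on Form X: 37.0 + (32.3 − 32)/(34 − 32) × (47.2 − 37.0) = 38.53
On Form Y, PR 38.53 falls between score 34 (PR 19.1) and 36 (PR 41.8).
Interpolate: 34 + (38.53 − 19.1)/(41.8 − 19.1) × (36 − 34) = 35.7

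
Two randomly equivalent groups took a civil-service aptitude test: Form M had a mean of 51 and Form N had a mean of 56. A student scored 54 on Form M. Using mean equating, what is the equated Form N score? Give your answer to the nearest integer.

59

Mean equating: y = x + (M_Y − M_X) = 54 + (56 − 51) = 59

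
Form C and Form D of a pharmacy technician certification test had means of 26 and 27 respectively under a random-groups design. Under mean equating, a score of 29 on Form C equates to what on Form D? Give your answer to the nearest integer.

30

Mean equating: y = x + (M_Y − M_X) = 29 + (27 − 26) = 30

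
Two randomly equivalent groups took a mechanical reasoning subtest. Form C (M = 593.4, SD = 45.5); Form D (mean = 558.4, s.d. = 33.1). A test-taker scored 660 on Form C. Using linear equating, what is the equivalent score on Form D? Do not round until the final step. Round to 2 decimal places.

606.85

Linear equating: y = (SD_Y/SD_X)(x − M_X) + M_Y
y = (33.1/45.5)(660 − 593.4) + 558.4
y = 0.727473 × 66.6 + 558.4 = 48.4497 + 558.4 = 606.85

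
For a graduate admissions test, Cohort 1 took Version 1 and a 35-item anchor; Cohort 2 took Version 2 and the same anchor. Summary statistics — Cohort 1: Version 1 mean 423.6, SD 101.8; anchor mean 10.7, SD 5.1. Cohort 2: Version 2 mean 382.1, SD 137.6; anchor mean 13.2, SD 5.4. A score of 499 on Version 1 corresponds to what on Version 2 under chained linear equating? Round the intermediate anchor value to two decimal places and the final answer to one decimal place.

Version 1 → anchor (Cohort 1): v = (5.1/101.8)(499 − 423.6) + 10.7 = 14.48
anchor → Version 2 (Cohort 2): y = (137.6/5.4)(14.48 − 13.2) + 382.1 = 414.7

414.7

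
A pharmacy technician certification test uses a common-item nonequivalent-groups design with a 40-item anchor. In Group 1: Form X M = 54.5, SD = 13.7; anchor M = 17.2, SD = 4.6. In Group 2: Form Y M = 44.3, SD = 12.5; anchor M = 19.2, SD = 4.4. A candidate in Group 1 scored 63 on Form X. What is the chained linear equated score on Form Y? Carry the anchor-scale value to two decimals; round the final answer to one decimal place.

Form X → anchor (Group 1): v = (4.6/13.7)(63 − 54.5) + 17.2 = 20.05
anchor → Form Y (Group 2): y = (12.5/4.4)(20.05 − 19.2) + 44.3 = 46.7

46.7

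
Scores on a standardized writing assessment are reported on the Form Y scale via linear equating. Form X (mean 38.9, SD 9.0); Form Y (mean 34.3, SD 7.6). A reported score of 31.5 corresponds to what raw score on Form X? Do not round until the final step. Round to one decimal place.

35.6

Invert y = (SD_Y/SD_X)(x − M_X) + M_Y:
x = (SD_X/SD_Y)(y − M_Y) + M_X = (9.0/7.6)(31.5 − 34.3) + 38.9
x = 1.184211 × -2.800 + 38.9 = 35.6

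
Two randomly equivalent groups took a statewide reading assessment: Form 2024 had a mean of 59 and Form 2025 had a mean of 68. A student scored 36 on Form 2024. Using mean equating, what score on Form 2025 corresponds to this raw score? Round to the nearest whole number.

Mean equating: y = x + (M_Y − M_X) = 36 + (68 − 59) = 45

45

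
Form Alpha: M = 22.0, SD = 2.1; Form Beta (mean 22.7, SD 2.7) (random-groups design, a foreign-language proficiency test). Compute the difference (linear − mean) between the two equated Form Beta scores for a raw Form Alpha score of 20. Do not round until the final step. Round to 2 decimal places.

Mean-equated: 20 + (22.7 − 22.0) = 20.70
Linear-equated: (2.7/2.1)(20 − 22.0) + 22.7 = 20.129
Difference = 20.129 − 20.70 = -0.57

-0.57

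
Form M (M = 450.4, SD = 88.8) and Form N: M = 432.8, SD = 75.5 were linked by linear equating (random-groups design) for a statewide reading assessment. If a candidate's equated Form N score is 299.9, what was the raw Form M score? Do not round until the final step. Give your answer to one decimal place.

294.1

Invert y = (SD_Y/SD_X)(x − M_X) + M_Y:
x = (SD_X/SD_Y)(y − M_Y) + M_X = (88.8/75.5)(299.9 − 432.8) + 450.4
x = 1.176159 × -132.900 + 450.4 = 294.1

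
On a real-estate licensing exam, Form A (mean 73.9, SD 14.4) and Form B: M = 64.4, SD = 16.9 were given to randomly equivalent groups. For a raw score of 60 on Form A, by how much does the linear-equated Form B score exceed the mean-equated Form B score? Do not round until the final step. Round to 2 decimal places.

Mean-equated: 60 + (64.4 − 73.9) = 50.50
Linear-equated: (16.9/14.4)(60 − 73.9) + 64.4 = 48.087
Difference = 48.087 − 50.50 = -2.41

-2.41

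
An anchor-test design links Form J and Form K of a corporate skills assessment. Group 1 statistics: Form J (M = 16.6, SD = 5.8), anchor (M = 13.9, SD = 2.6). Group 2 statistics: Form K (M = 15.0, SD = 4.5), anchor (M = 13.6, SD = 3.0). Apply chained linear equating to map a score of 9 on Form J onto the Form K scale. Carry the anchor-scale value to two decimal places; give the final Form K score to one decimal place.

Form J → anchor (Group 1): v = (2.6/5.8)(9 − 16.6) + 13.9 = 10.49
anchor → Form K (Group 2): y = (4.5/3.0)(10.49 − 13.6) + 15.0 = 10.3

10.3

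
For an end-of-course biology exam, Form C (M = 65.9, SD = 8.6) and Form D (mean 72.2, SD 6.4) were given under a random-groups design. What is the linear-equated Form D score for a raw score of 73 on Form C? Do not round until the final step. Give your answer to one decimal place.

77.5

Linear equating: y = (SD_Y/SD_X)(x − M_X) + M_Y
y = (6.4/8.6)(73 − 65.9) + 72.2
y = 0.744186 × 7.1 + 72.2 = 5.2837 + 72.2 = 77.5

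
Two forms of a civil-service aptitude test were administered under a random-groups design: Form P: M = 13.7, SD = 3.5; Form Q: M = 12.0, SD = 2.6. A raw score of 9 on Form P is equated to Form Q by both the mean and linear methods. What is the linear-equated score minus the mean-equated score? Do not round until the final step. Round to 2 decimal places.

Mean-equated: 9 + (12.0 − 13.7) = 7.30
Linear-equated: (2.6/3.5)(9 − 13.7) + 12.0 = 8.509
Difference = 8.509 − 7.30 = 1.21

1.21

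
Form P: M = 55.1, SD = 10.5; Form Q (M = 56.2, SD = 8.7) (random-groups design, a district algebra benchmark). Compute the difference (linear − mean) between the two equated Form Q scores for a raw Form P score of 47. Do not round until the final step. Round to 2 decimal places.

1.39

Mean-equated: 47 + (56.2 − 55.1) = 48.10
Linear-equated: (8.7/10.5)(47 − 55.1) + 56.2 = 49.489
Difference = 49.489 − 48.10 = 1.39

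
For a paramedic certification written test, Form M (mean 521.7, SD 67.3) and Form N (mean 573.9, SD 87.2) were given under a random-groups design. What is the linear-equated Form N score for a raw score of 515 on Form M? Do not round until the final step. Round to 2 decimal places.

Linear equating: y = (SD_Y/SD_X)(x − M_X) + M_Y
y = (87.2/67.3)(515 − 521.7) + 573.9
y = 1.295691 × -6.7 + 573.9 = -8.6811 + 573.9 = 565.22

565.22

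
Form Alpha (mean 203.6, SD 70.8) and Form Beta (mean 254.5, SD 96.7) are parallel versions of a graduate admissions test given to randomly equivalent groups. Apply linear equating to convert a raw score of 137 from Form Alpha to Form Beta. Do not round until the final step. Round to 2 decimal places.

163.54

Linear equating: y = (SD_Y/SD_X)(x − M_X) + M_Y
y = (96.7/70.8)(137 − 203.6) + 254.5
y = 1.365819 × -66.6 + 254.5 = -90.9636 + 254.5 = 163.54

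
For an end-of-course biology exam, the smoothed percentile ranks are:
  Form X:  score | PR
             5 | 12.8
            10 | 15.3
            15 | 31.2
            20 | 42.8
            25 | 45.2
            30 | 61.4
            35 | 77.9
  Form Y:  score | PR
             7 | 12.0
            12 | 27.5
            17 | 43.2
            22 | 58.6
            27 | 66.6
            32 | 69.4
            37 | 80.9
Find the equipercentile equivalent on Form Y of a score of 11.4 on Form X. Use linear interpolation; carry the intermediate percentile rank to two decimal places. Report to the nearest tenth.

PR of 11.4 on Form X: 15.3 + (11.4 − 10)/(15 − 10) × (31.2 − 15.3) = 19.75
On Form Y, PR 19.75 falls between score 7 (PR 12.0) and 12 (PR 27.5).
Interpolate: 7 + (19.75 − 12.0)/(27.5 − 12.0) × (12 − 7) = 9.5

9.5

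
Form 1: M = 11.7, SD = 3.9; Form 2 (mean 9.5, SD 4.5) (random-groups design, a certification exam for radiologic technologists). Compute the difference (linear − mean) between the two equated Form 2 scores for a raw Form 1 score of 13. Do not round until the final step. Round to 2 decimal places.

Mean-equated: 13 + (9.5 − 11.7) = 10.80
Linear-equated: (4.5/3.9)(13 − 11.7) + 9.5 = 11.000
Difference = 11.000 − 10.80 = 0.20

0.20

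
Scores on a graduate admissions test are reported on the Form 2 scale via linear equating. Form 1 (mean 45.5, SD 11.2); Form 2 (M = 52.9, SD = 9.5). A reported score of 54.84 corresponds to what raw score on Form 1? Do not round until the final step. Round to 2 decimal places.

47.79

Invert y = (SD_Y/SD_X)(x − M_X) + M_Y:
x = (SD_X/SD_Y)(y − M_Y) + M_X = (11.2/9.5)(54.84 − 52.9) + 45.5
x = 1.178947 × 1.940 + 45.5 = 47.79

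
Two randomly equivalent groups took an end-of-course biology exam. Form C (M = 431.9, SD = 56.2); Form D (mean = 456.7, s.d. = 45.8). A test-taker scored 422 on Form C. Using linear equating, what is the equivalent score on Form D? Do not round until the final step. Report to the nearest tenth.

448.6

Linear equating: y = (SD_Y/SD_X)(x − M_X) + M_Y
y = (45.8/56.2)(422 − 431.9) + 456.7
y = 0.814947 × -9.9 + 456.7 = -8.0680 + 456.7 = 448.6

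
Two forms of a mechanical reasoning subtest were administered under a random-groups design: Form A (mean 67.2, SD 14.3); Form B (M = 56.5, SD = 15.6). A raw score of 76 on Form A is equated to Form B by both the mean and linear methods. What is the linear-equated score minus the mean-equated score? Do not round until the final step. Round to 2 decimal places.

0.80

Mean-equated: 76 + (56.5 − 67.2) = 65.30
Linear-equated: (15.6/14.3)(76 − 67.2) + 56.5 = 66.100
Difference = 66.100 − 65.30 = 0.80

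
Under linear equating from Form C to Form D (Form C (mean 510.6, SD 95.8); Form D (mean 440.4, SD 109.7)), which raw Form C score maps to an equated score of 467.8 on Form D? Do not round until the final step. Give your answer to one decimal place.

534.5

Invert y = (SD_Y/SD_X)(x − M_X) + M_Y:
x = (SD_X/SD_Y)(y − M_Y) + M_X = (95.8/109.7)(467.8 − 440.4) + 510.6
x = 0.873291 × 27.400 + 510.6 = 534.5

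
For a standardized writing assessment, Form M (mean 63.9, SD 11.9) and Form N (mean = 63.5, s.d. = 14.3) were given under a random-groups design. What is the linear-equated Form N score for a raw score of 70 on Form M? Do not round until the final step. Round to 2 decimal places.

70.83

Linear equating: y = (SD_Y/SD_X)(x − M_X) + M_Y
y = (14.3/11.9)(70 − 63.9) + 63.5
y = 1.201681 × 6.1 + 63.5 = 7.3303 + 63.5 = 70.83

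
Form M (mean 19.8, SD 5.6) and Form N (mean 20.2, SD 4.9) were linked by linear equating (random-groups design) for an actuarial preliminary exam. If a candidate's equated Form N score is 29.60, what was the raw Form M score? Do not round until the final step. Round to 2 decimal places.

30.54

Invert y = (SD_Y/SD_X)(x − M_X) + M_Y:
x = (SD_X/SD_Y)(y − M_Y) + M_X = (5.6/4.9)(29.60 − 20.2) + 19.8
x = 1.142857 × 9.400 + 19.8 = 30.54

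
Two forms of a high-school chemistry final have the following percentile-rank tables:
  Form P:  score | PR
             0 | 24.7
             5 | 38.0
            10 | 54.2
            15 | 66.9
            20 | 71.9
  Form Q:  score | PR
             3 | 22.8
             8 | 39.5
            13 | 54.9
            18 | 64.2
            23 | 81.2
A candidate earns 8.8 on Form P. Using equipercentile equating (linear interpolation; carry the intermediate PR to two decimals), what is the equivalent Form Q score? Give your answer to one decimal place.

11.5

PR of 8.8 on Form P: 38.0 + (8.8 − 5)/(10 − 5) × (54.2 − 38.0) = 50.31
On Form Q, PR 50.31 falls between score 8 (PR 39.5) and 13 (PR 54.9).
Interpolate: 8 + (50.31 − 39.5)/(54.9 − 39.5) × (13 − 8) = 11.5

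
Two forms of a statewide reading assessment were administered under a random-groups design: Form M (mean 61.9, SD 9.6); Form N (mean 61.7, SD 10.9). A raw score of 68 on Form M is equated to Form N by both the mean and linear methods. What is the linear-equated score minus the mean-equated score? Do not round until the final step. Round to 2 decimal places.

0.83

Mean-equated: 68 + (61.7 − 61.9) = 67.80
Linear-equated: (10.9/9.6)(68 − 61.9) + 61.7 = 68.626
Difference = 68.626 − 67.80 = 0.83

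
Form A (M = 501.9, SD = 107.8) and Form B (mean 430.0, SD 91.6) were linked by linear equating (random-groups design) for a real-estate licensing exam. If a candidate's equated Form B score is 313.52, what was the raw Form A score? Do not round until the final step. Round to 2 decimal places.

364.82

Invert y = (SD_Y/SD_X)(x − M_X) + M_Y:
x = (SD_X/SD_Y)(y − M_Y) + M_X = (107.8/91.6)(313.52 − 430.0) + 501.9
x = 1.176856 × -116.480 + 501.9 = 364.82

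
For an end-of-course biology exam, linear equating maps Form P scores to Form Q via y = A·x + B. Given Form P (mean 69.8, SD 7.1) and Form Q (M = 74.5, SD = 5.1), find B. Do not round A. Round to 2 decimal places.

A = SD_Y / SD_X = 5.1 / 7.1 = 0.718310
B = M_Y − A·M_X = 74.5 − 0.718310 × 69.8 = 24.36

24.36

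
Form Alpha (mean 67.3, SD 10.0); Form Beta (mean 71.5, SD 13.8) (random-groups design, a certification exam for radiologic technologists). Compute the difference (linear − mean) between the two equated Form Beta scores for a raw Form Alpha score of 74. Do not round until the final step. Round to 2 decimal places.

Mean-equated: 74 + (71.5 − 67.3) = 78.20
Linear-equated: (13.8/10.0)(74 − 67.3) + 71.5 = 80.746
Difference = 80.746 − 78.20 = 2.55

2.55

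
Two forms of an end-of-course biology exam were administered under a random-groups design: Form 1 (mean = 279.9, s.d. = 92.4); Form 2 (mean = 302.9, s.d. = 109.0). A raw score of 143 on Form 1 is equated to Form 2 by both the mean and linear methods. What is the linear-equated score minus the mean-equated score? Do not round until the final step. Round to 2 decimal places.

-24.59

Mean-equated: 143 + (302.9 − 279.9) = 166.00
Linear-equated: (109.0/92.4)(143 − 279.9) + 302.9 = 141.405
Difference = 141.405 − 166.00 = -24.59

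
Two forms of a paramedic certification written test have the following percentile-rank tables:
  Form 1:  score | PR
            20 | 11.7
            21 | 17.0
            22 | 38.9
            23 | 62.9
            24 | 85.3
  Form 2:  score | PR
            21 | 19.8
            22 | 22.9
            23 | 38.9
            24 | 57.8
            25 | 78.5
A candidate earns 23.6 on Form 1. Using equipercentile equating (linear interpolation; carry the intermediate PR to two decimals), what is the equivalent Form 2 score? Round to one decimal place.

PR of 23.6 on Form 1: 62.9 + (23.6 − 23)/(24 − 23) × (85.3 − 62.9) = 76.34
On Form 2, PR 76.34 falls between score 24 (PR 57.8) and 25 (PR 78.5).
Interpolate: 24 + (76.34 − 57.8)/(78.5 − 57.8) × (25 − 24) = 24.9

24.9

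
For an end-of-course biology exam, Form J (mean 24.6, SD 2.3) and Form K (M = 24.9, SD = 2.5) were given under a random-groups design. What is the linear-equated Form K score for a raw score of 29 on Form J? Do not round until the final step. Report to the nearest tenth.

Linear equating: y = (SD_Y/SD_X)(x − M_X) + M_Y
y = (2.5/2.3)(29 − 24.6) + 24.9
y = 1.086957 × 4.4 + 24.9 = 4.7826 + 24.9 = 29.7

29.7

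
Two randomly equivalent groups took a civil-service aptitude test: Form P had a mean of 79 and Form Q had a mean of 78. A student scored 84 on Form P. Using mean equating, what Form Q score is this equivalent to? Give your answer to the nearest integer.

83

Mean equating: y = x + (M_Y − M_X) = 84 + (78 − 79) = 83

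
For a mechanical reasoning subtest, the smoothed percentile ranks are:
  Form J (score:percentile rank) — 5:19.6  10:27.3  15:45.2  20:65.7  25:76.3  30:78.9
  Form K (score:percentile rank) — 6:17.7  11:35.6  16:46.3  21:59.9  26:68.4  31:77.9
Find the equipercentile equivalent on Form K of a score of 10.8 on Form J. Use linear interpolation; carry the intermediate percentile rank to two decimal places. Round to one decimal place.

9.5

PR of 10.8 on Form J: 27.3 + (10.8 − 10)/(15 − 10) × (45.2 − 27.3) = 30.16
On Form K, PR 30.16 falls between score 6 (PR 17.7) and 11 (PR 35.6).
Interpolate: 6 + (30.16 − 17.7)/(35.6 − 17.7) × (11 − 6) = 9.5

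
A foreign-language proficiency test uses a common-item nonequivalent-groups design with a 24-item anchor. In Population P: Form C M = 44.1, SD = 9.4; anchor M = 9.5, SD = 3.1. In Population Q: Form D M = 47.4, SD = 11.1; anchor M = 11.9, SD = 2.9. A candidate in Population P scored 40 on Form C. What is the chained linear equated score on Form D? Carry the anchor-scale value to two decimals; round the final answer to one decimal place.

Form C → anchor (Population P): v = (3.1/9.4)(40 − 44.1) + 9.5 = 8.15
anchor → Form D (Population Q): y = (11.1/2.9)(8.15 − 11.9) + 47.4 = 33.0

33.0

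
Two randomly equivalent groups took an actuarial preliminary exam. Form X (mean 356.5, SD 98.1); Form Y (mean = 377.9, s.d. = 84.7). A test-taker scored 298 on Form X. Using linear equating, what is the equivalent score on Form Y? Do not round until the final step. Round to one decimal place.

Linear equating: y = (SD_Y/SD_X)(x − M_X) + M_Y
y = (84.7/98.1)(298 − 356.5) + 377.9
y = 0.863405 × -58.5 + 377.9 = -50.5092 + 377.9 = 327.4

327.4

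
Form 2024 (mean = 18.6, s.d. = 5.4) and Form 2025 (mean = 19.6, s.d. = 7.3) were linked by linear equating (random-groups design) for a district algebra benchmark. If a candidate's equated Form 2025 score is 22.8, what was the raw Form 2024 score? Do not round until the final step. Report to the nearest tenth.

Invert y = (SD_Y/SD_X)(x − M_X) + M_Y:
x = (SD_X/SD_Y)(y − M_Y) + M_X = (5.4/7.3)(22.8 − 19.6) + 18.6
x = 0.739726 × 3.200 + 18.6 = 21.0

21.0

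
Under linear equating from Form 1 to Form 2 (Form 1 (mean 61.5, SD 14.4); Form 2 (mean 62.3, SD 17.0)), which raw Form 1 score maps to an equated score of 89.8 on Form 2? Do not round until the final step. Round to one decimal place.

Invert y = (SD_Y/SD_X)(x − M_X) + M_Y:
x = (SD_X/SD_Y)(y − M_Y) + M_X = (14.4/17.0)(89.8 − 62.3) + 61.5
x = 0.847059 × 27.500 + 61.5 = 84.8

84.8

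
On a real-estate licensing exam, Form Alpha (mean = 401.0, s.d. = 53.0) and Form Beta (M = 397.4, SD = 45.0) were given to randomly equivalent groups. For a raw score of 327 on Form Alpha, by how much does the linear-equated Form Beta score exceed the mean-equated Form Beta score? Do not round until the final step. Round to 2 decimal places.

11.17

Mean-equated: 327 + (397.4 − 401.0) = 323.40
Linear-equated: (45.0/53.0)(327 − 401.0) + 397.4 = 334.570
Difference = 334.570 − 323.40 = 11.17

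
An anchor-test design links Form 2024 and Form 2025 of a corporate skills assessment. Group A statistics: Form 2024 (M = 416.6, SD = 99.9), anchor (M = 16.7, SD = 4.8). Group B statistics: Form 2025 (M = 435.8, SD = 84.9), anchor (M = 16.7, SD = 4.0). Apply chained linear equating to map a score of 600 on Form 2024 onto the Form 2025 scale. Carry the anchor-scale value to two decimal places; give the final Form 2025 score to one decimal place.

622.8

Form 2024 → anchor (Group A): v = (4.8/99.9)(600 − 416.6) + 16.7 = 25.51
anchor → Form 2025 (Group B): y = (84.9/4.0)(25.51 − 16.7) + 435.8 = 622.8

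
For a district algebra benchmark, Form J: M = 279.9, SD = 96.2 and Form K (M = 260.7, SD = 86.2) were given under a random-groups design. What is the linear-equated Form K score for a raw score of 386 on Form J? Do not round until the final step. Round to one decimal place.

Linear equating: y = (SD_Y/SD_X)(x − M_X) + M_Y
y = (86.2/96.2)(386 − 279.9) + 260.7
y = 0.896050 × 106.1 + 260.7 = 95.0709 + 260.7 = 355.8

355.8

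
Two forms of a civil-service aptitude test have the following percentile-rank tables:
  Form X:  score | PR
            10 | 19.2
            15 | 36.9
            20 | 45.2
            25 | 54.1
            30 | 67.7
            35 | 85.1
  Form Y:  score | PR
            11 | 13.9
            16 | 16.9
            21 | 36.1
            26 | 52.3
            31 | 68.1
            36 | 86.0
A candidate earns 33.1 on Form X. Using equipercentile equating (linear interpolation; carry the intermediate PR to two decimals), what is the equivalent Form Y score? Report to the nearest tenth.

PR of 33.1 on Form X: 67.7 + (33.1 − 30)/(35 − 30) × (85.1 − 67.7) = 78.49
On Form Y, PR 78.49 falls between score 31 (PR 68.1) and 36 (PR 86.0).
Interpolate: 31 + (78.49 − 68.1)/(86.0 − 68.1) × (36 − 31) = 33.9

33.9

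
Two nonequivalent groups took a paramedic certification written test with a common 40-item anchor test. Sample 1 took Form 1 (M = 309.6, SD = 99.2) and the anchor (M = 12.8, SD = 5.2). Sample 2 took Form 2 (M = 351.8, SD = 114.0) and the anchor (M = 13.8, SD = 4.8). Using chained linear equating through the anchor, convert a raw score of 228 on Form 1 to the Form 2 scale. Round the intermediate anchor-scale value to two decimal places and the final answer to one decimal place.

Form 1 → anchor (Sample 1): v = (5.2/99.2)(228 − 309.6) + 12.8 = 8.52
anchor → Form 2 (Sample 2): y = (114.0/4.8)(8.52 − 13.8) + 351.8 = 226.4

226.4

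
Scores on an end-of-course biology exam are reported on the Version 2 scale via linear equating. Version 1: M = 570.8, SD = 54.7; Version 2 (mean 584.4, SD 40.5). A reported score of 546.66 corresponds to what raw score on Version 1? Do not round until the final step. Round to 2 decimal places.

519.83

Invert y = (SD_Y/SD_X)(x − M_X) + M_Y:
x = (SD_X/SD_Y)(y − M_Y) + M_X = (54.7/40.5)(546.66 − 584.4) + 570.8
x = 1.350617 × -37.740 + 570.8 = 519.83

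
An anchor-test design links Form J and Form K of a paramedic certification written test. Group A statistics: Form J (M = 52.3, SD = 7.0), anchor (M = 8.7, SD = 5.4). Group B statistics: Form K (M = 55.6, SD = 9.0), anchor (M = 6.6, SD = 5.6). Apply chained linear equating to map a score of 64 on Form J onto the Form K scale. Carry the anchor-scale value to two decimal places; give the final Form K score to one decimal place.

73.5

Form J → anchor (Group A): v = (5.4/7.0)(64 − 52.3) + 8.7 = 17.73
anchor → Form K (Group B): y = (9.0/5.6)(17.73 − 6.6) + 55.6 = 73.5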